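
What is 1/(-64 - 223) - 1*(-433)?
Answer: 124270/287 ≈ 433.00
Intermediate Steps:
1/(-64 - 223) - 1*(-433) = 1/(-287) + 433 = -1/287 + 433 = 124270/287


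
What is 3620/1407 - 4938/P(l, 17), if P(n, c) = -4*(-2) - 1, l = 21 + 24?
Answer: -141274/201 ≈ -702.86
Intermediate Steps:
l = 45
P(n, c) = 7 (P(n, c) = 8 - 1 = 7)
3620/1407 - 4938/P(l, 17) = 3620/1407 - 4938/7 = -141274/201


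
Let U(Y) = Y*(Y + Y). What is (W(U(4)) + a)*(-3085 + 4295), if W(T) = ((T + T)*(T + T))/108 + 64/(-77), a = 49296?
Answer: 11281985440/189 ≈ 5.9693e+7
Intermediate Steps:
U(Y) = 2*Y**2 (U(Y) = Y*(2*Y) = 2*Y**2)
W(T) = -64/77 + T**2/27 (W(T) = ((2*T)*(2*T))*(1/108) + 64*(-1/77) = (4*T**2)*(1/108) - 64/77 = T**2/27 - 64/77 = -64/77 + T**2/27)
(W(U(4)) + a)*(-3085 + 4295) = ((-64/77 + (2*4**2)**2/27) + 49296)*(-3085 + 4295) = ((-64/77 + (2*16)**2/27) + 49296)*1210 = ((-64/77 + (1/27)*32**2) + 49296)*1210 = ((-64/77 + (1/27)*1024) + 49296)*1210 = ((-64/77 + 1024/27) + 49296)*1210 = (77120/2079 + 49296)*1210 = (102563504/2079)*1210 = 11281985440/189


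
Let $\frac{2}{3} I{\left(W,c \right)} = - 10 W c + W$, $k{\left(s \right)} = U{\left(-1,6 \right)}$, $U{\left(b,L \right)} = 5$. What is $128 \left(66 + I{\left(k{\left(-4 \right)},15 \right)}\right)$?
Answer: $-134592$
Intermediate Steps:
$k{\left(s \right)} = 5$
$I{\left(W,c \right)} = \frac{3 W}{2} - 15 W c$ ($I{\left(W,c \right)} = \frac{3 \left(- 10 W c + W\right)}{2} = \frac{3 \left(W - 10 W c\right)}{2} = \frac{3 W}{2} - 15 W c$)
$128 \left(66 + I{\left(k{\left(-4 \right)},15 \right)}\right) = 128 \left(66 + \frac{3}{2} \cdot 5 \left(1 - 150\right)\right) = 128 \left(66 + \frac{3}{2} \cdot 5 \left(-149\right)\right) = 128 \left(66 - \frac{2235}{2}\right) = 128 \left(- \frac{2103}{2}\right) = -134592$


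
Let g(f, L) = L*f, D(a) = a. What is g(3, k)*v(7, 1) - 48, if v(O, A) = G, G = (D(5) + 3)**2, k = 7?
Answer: 1296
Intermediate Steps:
G = 64 (G = (5 + 3)**2 = 8**2 = 64)
v(O, A) = 64
g(3, k)*v(7, 1) - 48 = (7*3)*64 - 48 = 21*64 - 48 = 1344 - 48 = 1296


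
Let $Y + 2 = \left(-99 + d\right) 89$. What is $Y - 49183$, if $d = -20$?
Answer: $-59776$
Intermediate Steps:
$Y = -10593$ ($Y = -2 + \left(-99 - 20\right) 89 = -2 - 10591 = -10593$)
$Y - 49183 = -10593 - 49183 = -59776$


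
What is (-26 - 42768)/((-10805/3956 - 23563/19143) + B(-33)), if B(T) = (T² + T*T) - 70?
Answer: -3240777124152/159338169121 ≈ -20.339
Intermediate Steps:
B(T) = -70 + 2*T² (B(T) = (T² + T²) - 70 = 2*T² - 70 = -70 + 2*T²)
(-26 - 42768)/((-10805/3956 - 23563/19143) + B(-33)) = (-26 - 42768)/((-10805/3956 - 23563/19143) + (-70 + 2*(-33)²)) = -42794/((-10805*1/3956 - 23563*1/19143) + (-70 + 2*1089)) = -42794/((-10805/3956 - 23563/19143) + (-70 + 2178)) = -42794/(-300055343/75729708 + 2108) = -42794/159338169121/75729708 = -42794*75729708/159338169121 = -3240777124152/159338169121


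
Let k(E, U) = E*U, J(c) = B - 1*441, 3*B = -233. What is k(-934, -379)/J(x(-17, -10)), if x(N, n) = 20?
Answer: -530979/778 ≈ -682.49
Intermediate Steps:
B = -233/3 (B = (⅓)*(-233) = -233/3 ≈ -77.667)
J(c) = -1556/3 (J(c) = -233/3 - 1*441 = -233/3 - 441 = -1556/3)
k(-934, -379)/J(x(-17, -10)) = (-934*(-379))/(-1556/3) = 353986*(-3/1556) = -530979/778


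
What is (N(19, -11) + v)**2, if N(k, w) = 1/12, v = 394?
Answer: 22363441/144 ≈ 1.5530e+5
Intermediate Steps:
N(k, w) = 1/12
(N(19, -11) + v)**2 = (1/12 + 394)**2 = (4729/12)**2 = 22363441/144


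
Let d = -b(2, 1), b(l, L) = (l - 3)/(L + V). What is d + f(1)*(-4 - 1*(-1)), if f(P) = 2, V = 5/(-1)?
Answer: -25/4 ≈ -6.2500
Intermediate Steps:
V = -5 (V = 5*(-1) = -5)
b(l, L) = (-3 + l)/(-5 + L) (b(l, L) = (l - 3)/(L - 5) = (-3 + l)/(-5 + L))
d = -¼ (d = -(-3 + 2)/(-5 + 1) = -(-1)/(-4) = -(-1)*(-1)/4 = -1*¼ = -¼ ≈ -0.25000)
d + f(1)*(-4 - 1*(-1)) = -¼ + 2*(-4 - 1*(-1)) = -¼ + 2*(-4 + 1) = -¼ + 2*(-3) = -¼ - 6 = -25/4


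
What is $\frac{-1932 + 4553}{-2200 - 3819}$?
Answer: $- \frac{2621}{6019} \approx -0.43545$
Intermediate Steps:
$\frac{-1932 + 4553}{-2200 - 3819} = \frac{2621}{-6019} = 2621 \left(- \frac{1}{6019}\right) = - \frac{2621}{6019}$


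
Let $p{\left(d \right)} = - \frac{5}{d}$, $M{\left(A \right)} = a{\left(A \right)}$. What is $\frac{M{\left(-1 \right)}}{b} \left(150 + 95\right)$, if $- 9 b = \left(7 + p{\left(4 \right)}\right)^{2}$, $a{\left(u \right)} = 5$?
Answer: $- \frac{176400}{529} \approx -333.46$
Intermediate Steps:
$M{\left(A \right)} = 5$
$b = - \frac{529}{144}$ ($b = - \frac{\left(7 - \frac{5}{4}\right)^{2}}{9} = - \frac{\left(\frac{23}{4}\right)^{2}}{9} = \left(- \frac{1}{9}\right) \frac{529}{16} = - \frac{529}{144} \approx -3.6736$)
$\frac{M{\left(-1 \right)}}{b} \left(150 + 95\right) = \frac{5}{- \frac{529}{144}} \left(150 + 95\right) = 5 \left(- \frac{144}{529}\right) 245 = \left(- \frac{720}{529}\right) 245 = - \frac{176400}{529}$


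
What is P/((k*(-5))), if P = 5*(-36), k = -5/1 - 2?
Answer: -36/7 ≈ -5.1429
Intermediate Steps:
k = -7 (k = 1*(-5) - 2 = -5 - 2 = -7)
P = -180
P/((k*(-5))) = -180/((-7*(-5))) = -180/35 = -180*1/35 = -36/7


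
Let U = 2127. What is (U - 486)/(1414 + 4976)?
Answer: 547/2130 ≈ 0.25681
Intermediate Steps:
(U - 486)/(1414 + 4976) = (2127 - 486)/(1414 + 4976) = 1641/6390 = 1641*(1/6390) = 547/2130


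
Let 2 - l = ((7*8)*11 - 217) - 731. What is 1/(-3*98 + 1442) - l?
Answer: -383431/1148 ≈ -334.00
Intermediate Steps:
l = 334 (l = 2 - (((7*8)*11 - 217) - 731) = 2 - ((56*11 - 217) - 731) = 2 - ((616 - 217) - 731) = 2 - (399 - 731) = 2 - 1*(-332) = 2 + 332 = 334)
1/(-3*98 + 1442) - l = 1/(-3*98 + 1442) - 1*334 = 1/(-294 + 1442) - 334 = 1/1148 - 334 = -383431/1148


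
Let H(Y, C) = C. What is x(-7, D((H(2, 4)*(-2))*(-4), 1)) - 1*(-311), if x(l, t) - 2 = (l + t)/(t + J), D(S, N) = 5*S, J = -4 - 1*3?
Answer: 314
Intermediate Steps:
J = -7 (J = -4 - 3 = -7)
x(l, t) = 2 + (l + t)/(-7 + t) (x(l, t) = 2 + (l + t)/(t - 7) = 2 + (l + t)/(-7 + t))
x(-7, D((H(2, 4)*(-2))*(-4), 1)) - 1*(-311) = (-14 - 7 + 3*(5*((4*(-2))*(-4))))/(-7 + 5*((4*(-2))*(-4))) - 1*(-311) = (-14 - 7 + 3*(5*(-8*(-4))))/(-7 + 5*(-8*(-4))) + 311 = (-14 - 7 + 3*(5*32))/(-7 + 5*32) + 311 = (-14 - 7 + 3*160)/(-7 + 160) + 311 = (-14 - 7 + 480)/153 + 311 = (1/153)*459 + 311 = 3 + 311 = 314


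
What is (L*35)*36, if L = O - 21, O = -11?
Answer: -40320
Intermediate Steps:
L = -32 (L = -11 - 21 = -32)
(L*35)*36 = -32*35*36 = -1120*36 = -40320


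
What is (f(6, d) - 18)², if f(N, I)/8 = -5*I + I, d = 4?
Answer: 21316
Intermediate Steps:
f(N, I) = -32*I (f(N, I) = 8*(-5*I + I) = 8*(-4*I) = -32*I)
(f(6, d) - 18)² = (-32*4 - 18)² = (-128 - 18)² = (-146)² = 21316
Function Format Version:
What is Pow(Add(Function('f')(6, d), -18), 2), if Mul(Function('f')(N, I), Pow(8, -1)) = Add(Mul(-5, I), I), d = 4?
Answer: 21316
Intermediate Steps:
Function('f')(N, I) = Mul(-32, I) (Function('f')(N, I) = Mul(8, Add(Mul(-5, I), I)) = Mul(8, Mul(-4, I)) = Mul(-32, I))
Pow(Add(Function('f')(6, d), -18), 2) = Pow(Add(Mul(-32, 4), -18), 2) = Pow(Add(-128, -18), 2) = Pow(-146, 2) = 21316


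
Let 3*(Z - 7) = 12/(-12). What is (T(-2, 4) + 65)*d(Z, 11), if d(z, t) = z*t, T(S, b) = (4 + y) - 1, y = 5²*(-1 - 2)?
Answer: -1540/3 ≈ -513.33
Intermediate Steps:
y = -75 (y = 25*(-3) = -75)
T(S, b) = -72 (T(S, b) = (4 - 75) - 1 = -71 - 1 = -72)
Z = 20/3 (Z = 7 + (12/(-12))/3 = 7 + (12*(-1/12))/3 = 7 + (⅓)*(-1) = 7 - ⅓ = 20/3 ≈ 6.6667)
d(z, t) = t*z
(T(-2, 4) + 65)*d(Z, 11) = (-72 + 65)*(11*(20/3)) = -7*220/3 = -1540/3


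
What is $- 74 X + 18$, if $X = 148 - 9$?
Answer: $-10268$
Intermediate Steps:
$X = 139$ ($X = 148 - 9 = 139$)
$- 74 X + 18 = \left(-74\right) 139 + 18 = -10286 + 18 = -10268$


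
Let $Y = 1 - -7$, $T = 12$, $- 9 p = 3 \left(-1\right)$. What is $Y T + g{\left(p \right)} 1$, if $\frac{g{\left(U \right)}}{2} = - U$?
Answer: $\frac{286}{3} \approx 95.333$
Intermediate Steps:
$p = \frac{1}{3}$ ($p = - \frac{3 \left(-1\right)}{9} = \left(- \frac{1}{9}\right) \left(-3\right) = \frac{1}{3} \approx 0.33333$)
$g{\left(U \right)} = - 2 U$ ($g{\left(U \right)} = 2 \left(- U\right) = - 2 U$)
$Y = 8$ ($Y = 1 + 7 = 8$)
$Y T + g{\left(p \right)} 1 = 8 \cdot 12 + \left(-2\right) \frac{1}{3} \cdot 1 = 96 - \frac{2}{3} = \frac{286}{3}$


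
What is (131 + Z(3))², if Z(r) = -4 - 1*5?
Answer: 14884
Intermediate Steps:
Z(r) = -9 (Z(r) = -4 - 5 = -9)
(131 + Z(3))² = (131 - 9)² = 122² = 14884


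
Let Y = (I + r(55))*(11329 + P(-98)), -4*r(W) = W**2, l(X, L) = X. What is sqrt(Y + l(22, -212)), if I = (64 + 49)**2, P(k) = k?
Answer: sqrt(539660869)/2 ≈ 11615.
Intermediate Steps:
r(W) = -W**2/4
I = 12769 (I = 113**2 = 12769)
Y = 539660781/4 (Y = (12769 - 1/4*55**2)*(11329 - 98) = (12769 - 1/4*3025)*11231 = (12769 - 3025/4)*11231 = (48051/4)*11231 = 539660781/4 ≈ 1.3492e+8)
sqrt(Y + l(22, -212)) = sqrt(539660781/4 + 22) = sqrt(539660869/4) = sqrt(539660869)/2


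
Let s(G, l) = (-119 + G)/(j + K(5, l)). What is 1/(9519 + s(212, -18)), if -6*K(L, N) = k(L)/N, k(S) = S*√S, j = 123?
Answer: 111993286339/1066148770571565 + 1116*√5/355382923523855 ≈ 0.00010504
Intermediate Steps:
k(S) = S^(3/2)
K(L, N) = -L^(3/2)/(6*N)
s(G, l) = (-119 + G)/(123 - 5*√5/(6*l)) (s(G, l) = (-119 + G)/(123 - 5^(3/2)/(6*l)) = (-119 + G)/(123 - 5*√5/(6*l)))
1/(9519 + s(212, -18)) = 1/(9519 + 6*(-18)*(-119 + 212)/(-5*√5 + 738*(-18))) = 1/(9519 + 6*(-18)*93/(-5*√5 - 13284)) = 1/(9519 + 6*(-18)*93/(-13284 - 5*√5)) = 1/(9519 - 10044/(-13284 - 5*√5))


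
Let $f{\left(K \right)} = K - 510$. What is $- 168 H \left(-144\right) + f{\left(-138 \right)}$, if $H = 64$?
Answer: $1547640$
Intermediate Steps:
$f{\left(K \right)} = -510 + K$ ($f{\left(K \right)} = K - 510 = -510 + K$)
$- 168 H \left(-144\right) + f{\left(-138 \right)} = \left(-168\right) 64 \left(-144\right) - 648 = \left(-10752\right) \left(-144\right) - 648 = 1548288 - 648 = 1547640$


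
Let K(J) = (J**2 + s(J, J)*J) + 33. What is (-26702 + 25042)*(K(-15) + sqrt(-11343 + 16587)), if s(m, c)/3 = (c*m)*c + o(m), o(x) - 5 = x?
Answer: -253287780 - 3320*sqrt(1311) ≈ -2.5341e+8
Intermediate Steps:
o(x) = 5 + x
s(m, c) = 15 + 3*m + 3*m*c**2 (s(m, c) = 3*((c*m)*c + (5 + m)) = 3*(m*c**2 + (5 + m)) = 3*(5 + m + m*c**2) = 15 + 3*m + 3*m*c**2)
K(J) = 33 + J**2 + J*(15 + 3*J + 3*J**3) (K(J) = (J**2 + (15 + 3*J + 3*J*J**2)*J) + 33 = (J**2 + (15 + 3*J + 3*J**3)*J) + 33 = (J**2 + J*(15 + 3*J + 3*J**3)) + 33 = 33 + J**2 + J*(15 + 3*J + 3*J**3))
(-26702 + 25042)*(K(-15) + sqrt(-11343 + 16587)) = (-26702 + 25042)*((33 + (-15)**2 + 3*(-15)*(5 - 15 + (-15)**3)) + sqrt(-11343 + 16587)) = -1660*((33 + 225 + 3*(-15)*(5 - 15 - 3375)) + sqrt(5244)) = -1660*((33 + 225 + 3*(-15)*(-3385)) + 2*sqrt(1311)) = -1660*((33 + 225 + 152325) + 2*sqrt(1311)) = -1660*(152583 + 2*sqrt(1311)) = -253287780 - 3320*sqrt(1311)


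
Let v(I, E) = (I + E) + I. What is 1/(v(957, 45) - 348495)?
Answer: -1/346536 ≈ -2.8857e-6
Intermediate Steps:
v(I, E) = E + 2*I (v(I, E) = (E + I) + I = E + 2*I)
1/(v(957, 45) - 348495) = 1/((45 + 2*957) - 348495) = 1/((45 + 1914) - 348495) = 1/(1959 - 348495) = 1/(-346536) = -1/346536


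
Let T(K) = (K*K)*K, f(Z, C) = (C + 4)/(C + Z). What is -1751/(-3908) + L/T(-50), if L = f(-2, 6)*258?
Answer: 10817717/24425000 ≈ 0.44290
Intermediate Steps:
f(Z, C) = (4 + C)/(C + Z)
T(K) = K³ (T(K) = K²*K = K³)
L = 645 (L = ((4 + 6)/(6 - 2))*258 = (10/4)*258 = ((¼)*10)*258 = (5/2)*258 = 645)
-1751/(-3908) + L/T(-50) = -1751/(-3908) + 645/((-50)³) = -1751*(-1/3908) + 645/(-125000) = 1751/3908 + 645*(-1/125000) = 1751/3908 - 129/25000 = 10817717/24425000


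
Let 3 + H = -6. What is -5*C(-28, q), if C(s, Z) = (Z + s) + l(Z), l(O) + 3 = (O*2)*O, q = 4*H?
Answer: -12625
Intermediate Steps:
H = -9 (H = -3 - 6 = -9)
q = -36 (q = 4*(-9) = -36)
l(O) = -3 + 2*O² (l(O) = -3 + (O*2)*O = -3 + (2*O)*O = -3 + 2*O²)
C(s, Z) = -3 + Z + s + 2*Z² (C(s, Z) = (Z + s) + (-3 + 2*Z²) = -3 + Z + s + 2*Z²)
-5*C(-28, q) = -5*(-3 - 36 - 28 + 2*(-36)²) = -5*(-3 - 36 - 28 + 2*1296) = -5*(-3 - 36 - 28 + 2592) = -5*2525 = -12625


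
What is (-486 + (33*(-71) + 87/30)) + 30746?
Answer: 279199/10 ≈ 27920.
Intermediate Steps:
(-486 + (33*(-71) + 87/30)) + 30746 = (-486 + (-2343 + 87*(1/30))) + 30746 = (-486 + (-2343 + 29/10)) + 30746 = (-486 - 23401/10) + 30746 = -28261/10 + 30746 = 279199/10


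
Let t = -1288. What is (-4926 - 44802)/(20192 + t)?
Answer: -6216/2363 ≈ -2.6306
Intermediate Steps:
(-4926 - 44802)/(20192 + t) = (-4926 - 44802)/(20192 - 1288) = -49728/18904 = -49728*1/18904 = -6216/2363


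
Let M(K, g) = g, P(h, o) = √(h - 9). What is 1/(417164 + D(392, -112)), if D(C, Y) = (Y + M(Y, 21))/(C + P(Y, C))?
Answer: 64153530068/26762528336221225 - 1001*I/26762528336221225 ≈ 2.3971e-6 - 3.7403e-14*I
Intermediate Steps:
P(h, o) = √(-9 + h)
D(C, Y) = (21 + Y)/(C + √(-9 + Y)) (D(C, Y) = (Y + 21)/(C + √(-9 + Y)) = (21 + Y)/(C + √(-9 + Y)))
1/(417164 + D(392, -112)) = 1/(417164 + (21 - 112)/(392 + √(-9 - 112))) = 1/(417164 - 91/(392 + √(-121))) = 1/(417164 - 91/(392 + 11*I)) = 1/(417164 + ((392 - 11*I)/153785)*(-91)) = 1/(417164 - 91*(392 - 11*I)/153785)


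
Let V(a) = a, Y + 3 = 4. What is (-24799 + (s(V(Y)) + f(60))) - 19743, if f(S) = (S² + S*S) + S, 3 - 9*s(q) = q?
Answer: -335536/9 ≈ -37282.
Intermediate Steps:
Y = 1 (Y = -3 + 4 = 1)
s(q) = ⅓ - q/9
f(S) = S + 2*S² (f(S) = (S² + S²) + S = 2*S² + S = S + 2*S²)
(-24799 + (s(V(Y)) + f(60))) - 19743 = (-24799 + ((⅓ - ⅑*1) + 60*(1 + 2*60))) - 19743 = (-24799 + ((⅓ - ⅑) + 60*(1 + 120))) - 19743 = (-24799 + (2/9 + 60*121)) - 19743 = (-24799 + (2/9 + 7260)) - 19743 = (-24799 + 65342/9) - 19743 = -157849/9 - 19743 = -335536/9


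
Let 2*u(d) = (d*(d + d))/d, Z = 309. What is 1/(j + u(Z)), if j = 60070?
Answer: 1/60379 ≈ 1.6562e-5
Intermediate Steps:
u(d) = d (u(d) = ((d*(d + d))/d)/2 = ((d*(2*d))/d)/2 = ((2*d²)/d)/2 = (2*d)/2 = d)
1/(j + u(Z)) = 1/(60070 + 309) = 1/60379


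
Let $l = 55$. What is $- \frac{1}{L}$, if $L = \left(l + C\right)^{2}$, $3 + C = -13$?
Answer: $- \frac{1}{1521} \approx -0.00065746$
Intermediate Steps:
$C = -16$ ($C = -3 - 13 = -16$)
$L = 1521$ ($L = \left(55 - 16\right)^{2} = 39^{2} = 1521$)
$- \frac{1}{L} = - \frac{1}{1521}$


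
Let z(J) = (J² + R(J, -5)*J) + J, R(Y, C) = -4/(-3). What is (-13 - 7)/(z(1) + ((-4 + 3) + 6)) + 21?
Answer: 93/5 ≈ 18.600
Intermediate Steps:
R(Y, C) = 4/3 (R(Y, C) = -4*(-⅓) = 4/3)
z(J) = J² + 7*J/3 (z(J) = (J² + 4*J/3) + J = J² + 7*J/3)
(-13 - 7)/(z(1) + ((-4 + 3) + 6)) + 21 = (-13 - 7)/((⅓)*1*(7 + 3*1) + ((-4 + 3) + 6)) + 21 = -20/((⅓)*1*(7 + 3) + (-1 + 6)) + 21 = -20/((⅓)*1*10 + 5) + 21 = -20/(10/3 + 5) + 21 = -20/25/3 + 21 = -20*3/25 + 21 = -12/5 + 21 = 93/5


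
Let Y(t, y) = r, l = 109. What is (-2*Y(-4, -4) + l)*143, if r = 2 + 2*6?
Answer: 11583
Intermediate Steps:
r = 14 (r = 2 + 12 = 14)
Y(t, y) = 14
(-2*Y(-4, -4) + l)*143 = (-2*14 + 109)*143 = (-28 + 109)*143 = 81*143 = 11583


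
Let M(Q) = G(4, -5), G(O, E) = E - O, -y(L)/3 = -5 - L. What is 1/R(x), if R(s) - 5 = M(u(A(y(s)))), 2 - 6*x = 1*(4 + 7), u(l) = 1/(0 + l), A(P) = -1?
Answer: -¼ ≈ -0.25000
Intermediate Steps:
y(L) = 15 + 3*L (y(L) = -3*(-5 - L) = 15 + 3*L)
u(l) = 1/l
M(Q) = -9 (M(Q) = -5 - 1*4 = -5 - 4 = -9)
x = -3/2 (x = ⅓ - (4 + 7)/6 = ⅓ - 11/6 = -3/2 ≈ -1.5000)
R(s) = -4 (R(s) = 5 - 9 = -4)
1/R(x) = 1/(-4) = -¼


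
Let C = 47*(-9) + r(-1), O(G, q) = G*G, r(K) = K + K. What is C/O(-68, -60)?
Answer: -25/272 ≈ -0.091912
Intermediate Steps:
r(K) = 2*K
O(G, q) = G**2
C = -425 (C = 47*(-9) + 2*(-1) = -423 - 2 = -425)
C/O(-68, -60) = -425/((-68)**2) = -425/4624 = -425*1/4624 = -25/272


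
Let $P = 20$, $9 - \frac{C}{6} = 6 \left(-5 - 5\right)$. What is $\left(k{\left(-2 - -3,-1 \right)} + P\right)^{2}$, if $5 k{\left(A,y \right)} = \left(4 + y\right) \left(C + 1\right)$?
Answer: $72361$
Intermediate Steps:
$C = 414$ ($C = 54 - 6 \cdot 6 \left(-5 - 5\right) = 54 - 6 \cdot 6 \left(-10\right) = 54 - -360 = 54 + 360 = 414$)
$k{\left(A,y \right)} = 332 + 83 y$ ($k{\left(A,y \right)} = \frac{\left(4 + y\right) \left(414 + 1\right)}{5} = \frac{\left(4 + y\right) 415}{5} = \frac{1660 + 415 y}{5} = 332 + 83 y$)
$\left(k{\left(-2 - -3,-1 \right)} + P\right)^{2} = \left(\left(332 + 83 \left(-1\right)\right) + 20\right)^{2} = \left(\left(332 - 83\right) + 20\right)^{2} = \left(249 + 20\right)^{2} = 269^{2} = 72361$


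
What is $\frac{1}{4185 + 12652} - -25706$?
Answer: $\frac{432811923}{16837} \approx 25706.0$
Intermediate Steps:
$\frac{1}{4185 + 12652} - -25706 = \frac{1}{16837} + 25706 = \frac{432811923}{16837}$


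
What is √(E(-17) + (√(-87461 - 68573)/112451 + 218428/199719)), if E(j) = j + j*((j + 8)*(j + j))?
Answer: √(-292428150826208176399503 + 498378820760379*I*√156034)/7486200423 ≈ 2.4315e-5 + 72.235*I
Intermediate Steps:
E(j) = j + 2*j²*(8 + j) (E(j) = j + j*((8 + j)*(2*j)) = j + j*(2*j*(8 + j)) = j + 2*j²*(8 + j))
√(E(-17) + (√(-87461 - 68573)/112451 + 218428/199719)) = √(-17*(1 + 2*(-17)² + 16*(-17)) + (√(-87461 - 68573)/112451 + 218428/199719)) = √(-17*(1 + 2*289 - 272) + (√(-156034)*(1/112451) + 218428*(1/199719))) = √(-17*(1 + 578 - 272) + ((I*√156034)*(1/112451) + 218428/199719)) = √(-17*307 + (I*√156034/112451 + 218428/199719)) = √(-5219 + (218428/199719 + I*√156034/112451)) = √(-1042115033/199719 + I*√156034/112451)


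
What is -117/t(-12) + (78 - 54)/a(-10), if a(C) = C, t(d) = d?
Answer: 147/20 ≈ 7.3500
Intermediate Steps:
-117/t(-12) + (78 - 54)/a(-10) = -117/(-12) + (78 - 54)/(-10) = -117*(-1/12) + 24*(-1/10) = 39/4 - 12/5 = 147/20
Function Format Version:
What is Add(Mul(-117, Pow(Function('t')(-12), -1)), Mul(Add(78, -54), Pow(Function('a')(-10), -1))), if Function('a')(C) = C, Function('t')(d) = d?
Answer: Rational(147, 20) ≈ 7.3500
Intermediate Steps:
Add(Mul(-117, Pow(Function('t')(-12), -1)), Mul(Add(78, -54), Pow(Function('a')(-10), -1))) = Add(Mul(-117, Pow(-12, -1)), Mul(Add(78, -54), Pow(-10, -1))) = Add(Mul(-117, Rational(-1, 12)), Mul(24, Rational(-1, 10))) = Add(Rational(39, 4), Rational(-12, 5)) = Rational(147, 20)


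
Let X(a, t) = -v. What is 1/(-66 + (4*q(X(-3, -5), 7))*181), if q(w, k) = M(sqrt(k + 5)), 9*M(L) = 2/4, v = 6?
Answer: -9/232 ≈ -0.038793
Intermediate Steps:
X(a, t) = -6 (X(a, t) = -1*6 = -6)
M(L) = 1/18 (M(L) = (2/4)/9 = (2*(1/4))/9 = (1/9)*(1/2) = 1/18)
q(w, k) = 1/18
1/(-66 + (4*q(X(-3, -5), 7))*181) = 1/(-66 + (4*(1/18))*181) = 1/(-66 + (2/9)*181) = 1/(-66 + 362/9) = 1/(-232/9) = -9/232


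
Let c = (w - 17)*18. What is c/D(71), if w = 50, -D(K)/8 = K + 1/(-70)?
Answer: -10395/9938 ≈ -1.0460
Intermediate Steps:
D(K) = 4/35 - 8*K (D(K) = -8*(K + 1/(-70)) = -8*(K - 1/70) = -8*(-1/70 + K) = 4/35 - 8*K)
c = 594 (c = (50 - 17)*18 = 33*18 = 594)
c/D(71) = 594/(4/35 - 8*71) = 594/(4/35 - 568) = 594/(-19876/35) = 594*(-35/19876) = -10395/9938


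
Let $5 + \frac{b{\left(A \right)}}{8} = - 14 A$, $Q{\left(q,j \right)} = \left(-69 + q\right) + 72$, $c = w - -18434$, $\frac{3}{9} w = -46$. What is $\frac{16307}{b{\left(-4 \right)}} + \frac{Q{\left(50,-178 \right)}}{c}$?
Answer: $\frac{9324203}{233274} \approx 39.971$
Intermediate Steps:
$w = -138$ ($w = 3 \left(-46\right) = -138$)
$c = 18296$ ($c = -138 - -18434 = -138 + 18434 = 18296$)
$Q{\left(q,j \right)} = 3 + q$
$b{\left(A \right)} = -40 - 112 A$ ($b{\left(A \right)} = -40 + 8 \left(- 14 A\right) = -40 - 112 A$)
$\frac{16307}{b{\left(-4 \right)}} + \frac{Q{\left(50,-178 \right)}}{c} = \frac{16307}{-40 - -448} + \frac{3 + 50}{18296} = \frac{16307}{-40 + 448} + 53 \cdot \frac{1}{18296} = \frac{16307}{408} + \frac{53}{18296} = \frac{9324203}{233274}$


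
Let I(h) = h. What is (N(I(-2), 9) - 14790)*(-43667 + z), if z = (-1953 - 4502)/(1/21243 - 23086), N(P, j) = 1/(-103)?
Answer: 32622767325446504314/50512837391 ≈ 6.4583e+8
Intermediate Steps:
N(P, j) = -1/103
z = 137123565/490415897 (z = -6455/(1/21243 - 23086) = -6455/(-490415897/21243) = -6455*(-21243/490415897) = 137123565/490415897 ≈ 0.27961)
(N(I(-2), 9) - 14790)*(-43667 + z) = (-1/103 - 14790)*(-43667 + 137123565/490415897) = -1523371/103*(-21414853850734/490415897) = 32622767325446504314/50512837391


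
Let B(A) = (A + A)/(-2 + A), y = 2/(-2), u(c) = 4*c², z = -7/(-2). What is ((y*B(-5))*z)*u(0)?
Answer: 0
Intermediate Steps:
z = 7/2 (z = -7*(-½) = 7/2 ≈ 3.5000)
y = -1 (y = 2*(-½) = -1)
B(A) = 2*A/(-2 + A) (B(A) = (2*A)/(-2 + A) = 2*A/(-2 + A))
((y*B(-5))*z)*u(0) = (-2*(-5)/(-2 - 5)*(7/2))*(4*0²) = (-2*(-5)/(-7)*(7/2))*(4*0) = (-2*(-5)*(-1)/7*(7/2))*0 = (-1*10/7*(7/2))*0 = -10/7*7/2*0 = -5*0 = 0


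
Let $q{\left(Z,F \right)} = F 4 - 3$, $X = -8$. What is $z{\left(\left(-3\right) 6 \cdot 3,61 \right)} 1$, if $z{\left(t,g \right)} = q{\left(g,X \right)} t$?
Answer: $1890$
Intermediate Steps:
$q{\left(Z,F \right)} = -3 + 4 F$ ($q{\left(Z,F \right)} = 4 F - 3 = -3 + 4 F$)
$z{\left(t,g \right)} = - 35 t$ ($z{\left(t,g \right)} = \left(-3 + 4 \left(-8\right)\right) t = \left(-3 - 32\right) t = - 35 t$)
$z{\left(\left(-3\right) 6 \cdot 3,61 \right)} 1 = - 35 \left(-3\right) 6 \cdot 3 \cdot 1 = - 35 \left(\left(-18\right) 3\right) 1 = \left(-35\right) \left(-54\right) 1 = 1890 \cdot 1 = 1890$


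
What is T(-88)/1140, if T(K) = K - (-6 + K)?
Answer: 1/190 ≈ 0.0052632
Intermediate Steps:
T(K) = 6 (T(K) = K + (6 - K) = 6)
T(-88)/1140 = 6/1140 = 6*(1/1140) = 1/190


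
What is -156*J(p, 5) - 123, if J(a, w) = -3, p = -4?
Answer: 345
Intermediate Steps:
-156*J(p, 5) - 123 = -156*(-3) - 123 = 468 - 123 = 345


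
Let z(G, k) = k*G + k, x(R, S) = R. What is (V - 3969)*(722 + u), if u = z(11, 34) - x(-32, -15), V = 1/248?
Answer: -571884691/124 ≈ -4.6120e+6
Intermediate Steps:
z(G, k) = k + G*k (z(G, k) = G*k + k = k + G*k)
V = 1/248 ≈ 0.0040323
u = 440 (u = 34*(1 + 11) - 1*(-32) = 34*12 + 32 = 408 + 32 = 440)
(V - 3969)*(722 + u) = (1/248 - 3969)*(722 + 440) = -984311/248*1162 = -571884691/124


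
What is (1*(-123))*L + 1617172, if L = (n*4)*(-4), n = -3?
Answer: 1611268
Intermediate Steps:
L = 48 (L = -3*4*(-4) = -12*(-4) = 48)
(1*(-123))*L + 1617172 = (1*(-123))*48 + 1617172 = -123*48 + 1617172 = -5904 + 1617172 = 1611268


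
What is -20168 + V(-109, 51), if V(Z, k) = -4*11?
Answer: -20212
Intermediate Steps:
V(Z, k) = -44
-20168 + V(-109, 51) = -20168 - 44 = -20212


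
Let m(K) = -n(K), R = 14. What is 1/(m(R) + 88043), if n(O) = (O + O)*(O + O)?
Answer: 1/87259 ≈ 1.1460e-5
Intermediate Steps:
n(O) = 4*O² (n(O) = (2*O)*(2*O) = 4*O²)
m(K) = -4*K²
1/(m(R) + 88043) = 1/(-4*14² + 88043) = 1/(-4*196 + 88043) = 1/(-784 + 88043) = 1/87259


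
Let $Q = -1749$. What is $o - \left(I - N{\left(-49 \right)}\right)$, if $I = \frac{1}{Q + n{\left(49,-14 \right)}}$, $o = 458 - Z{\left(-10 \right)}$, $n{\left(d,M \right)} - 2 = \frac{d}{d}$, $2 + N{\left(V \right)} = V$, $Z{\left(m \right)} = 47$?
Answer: $\frac{628561}{1746} \approx 360.0$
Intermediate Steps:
$N{\left(V \right)} = -2 + V$
$n{\left(d,M \right)} = 3$ ($n{\left(d,M \right)} = 2 + \frac{d}{d} = 2 + 1 = 3$)
$o = 411$ ($o = 458 - 47 = 411$)
$I = - \frac{1}{1746}$ ($I = \frac{1}{-1749 + 3} = \frac{1}{-1746} = - \frac{1}{1746} \approx -0.00057274$)
$o - \left(I - N{\left(-49 \right)}\right) = 411 - \frac{89045}{1746} = \frac{628561}{1746}$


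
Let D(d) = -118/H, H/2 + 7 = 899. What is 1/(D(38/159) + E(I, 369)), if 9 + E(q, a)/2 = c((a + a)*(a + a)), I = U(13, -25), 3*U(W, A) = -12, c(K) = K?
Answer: 892/971628781 ≈ 9.1805e-7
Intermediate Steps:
H = 1784 (H = -14 + 2*899 = -14 + 1798 = 1784)
U(W, A) = -4 (U(W, A) = (1/3)*(-12) = -4)
I = -4
E(q, a) = -18 + 8*a**2 (E(q, a) = -18 + 2*((a + a)*(a + a)) = -18 + 2*((2*a)*(2*a)) = -18 + 2*(4*a**2) = -18 + 8*a**2)
D(d) = -59/892 (D(d) = -118/1784 = -118*1/1784 = -59/892)
1/(D(38/159) + E(I, 369)) = 1/(-59/892 + (-18 + 8*369**2)) = 1/(-59/892 + (-18 + 8*136161)) = 1/(-59/892 + (-18 + 1089288)) = 1/(-59/892 + 1089270) = 1/(971628781/892) = 892/971628781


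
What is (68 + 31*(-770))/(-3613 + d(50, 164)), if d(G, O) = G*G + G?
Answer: 23802/1063 ≈ 22.391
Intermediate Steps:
d(G, O) = G + G² (d(G, O) = G² + G = G + G²)
(68 + 31*(-770))/(-3613 + d(50, 164)) = (68 + 31*(-770))/(-3613 + 50*(1 + 50)) = (68 - 23870)/(-3613 + 50*51) = -23802/(-3613 + 2550) = -23802/(-1063) = -23802*(-1/1063) = 23802/1063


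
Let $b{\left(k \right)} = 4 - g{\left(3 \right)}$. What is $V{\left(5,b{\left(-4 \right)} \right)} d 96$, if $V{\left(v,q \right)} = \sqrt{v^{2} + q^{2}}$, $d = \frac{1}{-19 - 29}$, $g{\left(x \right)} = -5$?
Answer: $- 2 \sqrt{106} \approx -20.591$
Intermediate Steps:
$b{\left(k \right)} = 9$ ($b{\left(k \right)} = 4 - -5 = 4 + 5 = 9$)
$d = - \frac{1}{48}$ ($d = \frac{1}{-48} = - \frac{1}{48} \approx -0.020833$)
$V{\left(v,q \right)} = \sqrt{q^{2} + v^{2}}$
$V{\left(5,b{\left(-4 \right)} \right)} d 96 = \sqrt{9^{2} + 5^{2}} \left(- \frac{1}{48}\right) 96 = \sqrt{81 + 25} \left(- \frac{1}{48}\right) 96 = \sqrt{106} \left(- \frac{1}{48}\right) 96 = - \frac{\sqrt{106}}{48} \cdot 96 = - 2 \sqrt{106}$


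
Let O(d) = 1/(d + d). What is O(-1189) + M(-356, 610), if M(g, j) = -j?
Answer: -1450581/2378 ≈ -610.00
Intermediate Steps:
O(d) = 1/(2*d)
O(-1189) + M(-356, 610) = (½)/(-1189) - 1*610 = (½)*(-1/1189) - 610 = -1/2378 - 610 = -1450581/2378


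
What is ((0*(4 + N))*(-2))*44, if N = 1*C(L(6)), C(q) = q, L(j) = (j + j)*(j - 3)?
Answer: 0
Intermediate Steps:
L(j) = 2*j*(-3 + j) (L(j) = (2*j)*(-3 + j) = 2*j*(-3 + j))
N = 36 (N = 1*(2*6*(-3 + 6)) = 1*(2*6*3) = 1*36 = 36)
((0*(4 + N))*(-2))*44 = ((0*(4 + 36))*(-2))*44 = ((0*40)*(-2))*44 = (0*(-2))*44 = 0*44 = 0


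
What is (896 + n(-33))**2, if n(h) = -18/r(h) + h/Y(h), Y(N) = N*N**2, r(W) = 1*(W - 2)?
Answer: 1167635166638329/1452753225 ≈ 8.0374e+5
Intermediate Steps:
r(W) = -2 + W (r(W) = 1*(-2 + W) = -2 + W)
Y(N) = N**3
n(h) = h**(-2) - 18/(-2 + h) (n(h) = -18/(-2 + h) + h/(h**3) = -18/(-2 + h) + h/h**3 = -18/(-2 + h) + h**(-2) = h**(-2) - 18/(-2 + h))
(896 + n(-33))**2 = (896 + (-2 - 33 - 18*(-33)**2)/((-33)**2*(-2 - 33)))**2 = (896 + (1/1089)*(-2 - 33 - 18*1089)/(-35))**2 = (896 + (1/1089)*(-1/35)*(-2 - 33 - 19602))**2 = (896 + (1/1089)*(-1/35)*(-19637))**2 = (896 + 19637/38115)**2 = (34170677/38115)**2 = 1167635166638329/1452753225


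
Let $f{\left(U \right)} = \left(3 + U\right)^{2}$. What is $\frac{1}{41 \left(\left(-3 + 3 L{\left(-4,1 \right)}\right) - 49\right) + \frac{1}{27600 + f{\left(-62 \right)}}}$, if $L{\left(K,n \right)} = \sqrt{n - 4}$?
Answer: $- \frac{2059572860971}{4434854411623588} - \frac{118821513003 i \sqrt{3}}{4434854411623588} \approx -0.00046441 - 4.6406 \cdot 10^{-5} i$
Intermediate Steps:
$L{\left(K,n \right)} = \sqrt{-4 + n}$
$\frac{1}{41 \left(\left(-3 + 3 L{\left(-4,1 \right)}\right) - 49\right) + \frac{1}{27600 + f{\left(-62 \right)}}} = \frac{1}{41 \left(\left(-3 + 3 \sqrt{-4 + 1}\right) - 49\right) + \frac{1}{27600 + \left(3 - 62\right)^{2}}} = \frac{1}{41 \left(\left(-3 + 3 \sqrt{-3}\right) - 49\right) + \frac{1}{27600 + \left(-59\right)^{2}}} = \frac{1}{41 \left(\left(-3 + 3 i \sqrt{3}\right) - 49\right) + \frac{1}{27600 + 3481}} = \frac{1}{41 \left(\left(-3 + 3 i \sqrt{3}\right) - 49\right) + \frac{1}{31081}} = \frac{1}{41 \left(-52 + 3 i \sqrt{3}\right) + \frac{1}{31081}} = \frac{1}{\left(-2132 + 123 i \sqrt{3}\right) + \frac{1}{31081}} = \frac{1}{- \frac{66264691}{31081} + 123 i \sqrt{3}}$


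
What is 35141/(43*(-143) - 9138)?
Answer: -35141/15287 ≈ -2.2988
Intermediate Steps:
35141/(43*(-143) - 9138) = 35141/(-6149 - 9138) = 35141/(-15287) = 35141*(-1/15287) = -35141/15287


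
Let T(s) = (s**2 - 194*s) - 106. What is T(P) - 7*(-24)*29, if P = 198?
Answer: 5558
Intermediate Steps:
T(s) = -106 + s**2 - 194*s
T(P) - 7*(-24)*29 = (-106 + 198**2 - 194*198) - 7*(-24)*29 = (-106 + 39204 - 38412) - (-168)*29 = 686 - 1*(-4872) = 686 + 4872 = 5558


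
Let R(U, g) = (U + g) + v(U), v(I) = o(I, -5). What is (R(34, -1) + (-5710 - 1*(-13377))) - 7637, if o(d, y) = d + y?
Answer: 92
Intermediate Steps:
v(I) = -5 + I (v(I) = I - 5 = -5 + I)
R(U, g) = -5 + g + 2*U (R(U, g) = (U + g) + (-5 + U) = -5 + g + 2*U)
(R(34, -1) + (-5710 - 1*(-13377))) - 7637 = ((-5 - 1 + 2*34) + (-5710 - 1*(-13377))) - 7637 = ((-5 - 1 + 68) + (-5710 + 13377)) - 7637 = (62 + 7667) - 7637 = 7729 - 7637 = 92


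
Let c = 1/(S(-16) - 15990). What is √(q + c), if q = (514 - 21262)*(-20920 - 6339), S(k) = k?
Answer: 31*√150774673403786/16006 ≈ 23782.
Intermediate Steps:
q = 565569732 (q = -20748*(-27259) = 565569732)
c = -1/16006 (c = 1/(-16 - 15990) = 1/(-16006) = -1/16006 ≈ -6.2477e-5)
√(q + c) = √(565569732 - 1/16006) = √(9052509130391/16006) = 31*√150774673403786/16006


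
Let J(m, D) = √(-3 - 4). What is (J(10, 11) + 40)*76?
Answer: 3040 + 76*I*√7 ≈ 3040.0 + 201.08*I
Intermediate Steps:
J(m, D) = I*√7 (J(m, D) = √(-7) = I*√7)
(J(10, 11) + 40)*76 = (I*√7 + 40)*76 = (40 + I*√7)*76 = 3040 + 76*I*√7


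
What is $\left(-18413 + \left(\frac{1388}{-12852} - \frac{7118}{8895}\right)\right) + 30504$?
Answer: $\frac{115176803362}{9526545} \approx 12090.0$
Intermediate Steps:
$\left(-18413 + \left(\frac{1388}{-12852} - \frac{7118}{8895}\right)\right) + 30504 = \left(-18413 + \left(1388 \left(- \frac{1}{12852}\right) - \frac{7118}{8895}\right)\right) + 30504 = \left(-18413 - \frac{8652233}{9526545}\right) + 30504 = - \frac{175420925318}{9526545} + 30504 = \frac{115176803362}{9526545}$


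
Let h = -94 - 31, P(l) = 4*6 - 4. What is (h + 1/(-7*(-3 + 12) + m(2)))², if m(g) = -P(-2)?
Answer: 107661376/6889 ≈ 15628.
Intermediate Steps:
P(l) = 20 (P(l) = 24 - 4 = 20)
m(g) = -20 (m(g) = -1*20 = -20)
h = -125
(h + 1/(-7*(-3 + 12) + m(2)))² = (-125 + 1/(-7*(-3 + 12) - 20))² = (-125 + 1/(-7*9 - 20))² = (-125 + 1/(-63 - 20))² = (-125 + 1/(-83))² = (-125 - 1/83)² = (-10376/83)² = 107661376/6889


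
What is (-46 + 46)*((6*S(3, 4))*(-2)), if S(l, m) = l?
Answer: 0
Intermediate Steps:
(-46 + 46)*((6*S(3, 4))*(-2)) = (-46 + 46)*((6*3)*(-2)) = 0*(18*(-2)) = 0*(-36) = 0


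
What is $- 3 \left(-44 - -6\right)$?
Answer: $114$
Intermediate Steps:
$- 3 \left(-44 - -6\right) = - 3 \left(-44 + 6\right) = \left(-3\right) \left(-38\right) = 114$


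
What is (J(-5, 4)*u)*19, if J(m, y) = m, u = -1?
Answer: 95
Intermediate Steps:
(J(-5, 4)*u)*19 = -5*(-1)*19 = 5*19 = 95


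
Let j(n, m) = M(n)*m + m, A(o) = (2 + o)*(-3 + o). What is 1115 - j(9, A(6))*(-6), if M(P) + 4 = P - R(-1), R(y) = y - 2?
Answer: 2411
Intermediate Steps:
R(y) = -2 + y
M(P) = -1 + P (M(P) = -4 + (P - (-2 - 1)) = -4 + (P - 1*(-3)) = -4 + (P + 3) = -4 + (3 + P) = -1 + P)
A(o) = (-3 + o)*(2 + o)
j(n, m) = m + m*(-1 + n) (j(n, m) = (-1 + n)*m + m = m*(-1 + n) + m = m + m*(-1 + n))
1115 - j(9, A(6))*(-6) = 1115 - (-6 + 6**2 - 1*6)*9*(-6) = 1115 - (-6 + 36 - 6)*9*(-6) = 1115 - 24*9*(-6) = 1115 - 216*(-6) = 1115 - 1*(-1296) = 1115 + 1296 = 2411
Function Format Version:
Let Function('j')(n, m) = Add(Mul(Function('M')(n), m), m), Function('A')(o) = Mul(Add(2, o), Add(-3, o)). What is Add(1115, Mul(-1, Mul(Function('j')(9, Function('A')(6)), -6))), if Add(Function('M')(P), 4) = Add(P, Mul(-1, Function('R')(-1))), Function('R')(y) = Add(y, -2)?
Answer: 2411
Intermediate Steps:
Function('R')(y) = Add(-2, y)
Function('M')(P) = Add(-1, P) (Function('M')(P) = Add(-4, Add(P, Mul(-1, Add(-2, -1)))) = Add(-4, Add(P, Mul(-1, -3))) = Add(-4, Add(P, 3)) = Add(-4, Add(3, P)) = Add(-1, P))
Function('A')(o) = Mul(Add(-3, o), Add(2, o))
Function('j')(n, m) = Add(m, Mul(m, Add(-1, n))) (Function('j')(n, m) = Add(Mul(Add(-1, n), m), m) = Add(Mul(m, Add(-1, n)), m) = Add(m, Mul(m, Add(-1, n))))
Add(1115, Mul(-1, Mul(Function('j')(9, Function('A')(6)), -6))) = Add(1115, Mul(-1, Mul(Mul(Add(-6, Pow(6, 2), Mul(-1, 6)), 9), -6))) = Add(1115, Mul(-1, Mul(Mul(Add(-6, 36, -6), 9), -6))) = Add(1115, Mul(-1, Mul(Mul(24, 9), -6))) = Add(1115, Mul(-1, Mul(216, -6))) = Add(1115, Mul(-1, -1296)) = Add(1115, 1296) = 2411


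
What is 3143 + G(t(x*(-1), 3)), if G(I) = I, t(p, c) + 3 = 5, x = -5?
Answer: 3145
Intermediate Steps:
t(p, c) = 2 (t(p, c) = -3 + 5 = 2)
3143 + G(t(x*(-1), 3)) = 3143 + 2 = 3145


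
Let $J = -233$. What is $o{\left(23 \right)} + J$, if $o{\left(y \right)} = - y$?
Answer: $-256$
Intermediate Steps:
$o{\left(23 \right)} + J = \left(-1\right) 23 - 233 = -23 - 233 = -256$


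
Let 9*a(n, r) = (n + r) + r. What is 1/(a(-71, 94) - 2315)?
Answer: -1/2302 ≈ -0.00043440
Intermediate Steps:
a(n, r) = n/9 + 2*r/9 (a(n, r) = ((n + r) + r)/9 = (n + 2*r)/9 = n/9 + 2*r/9)
1/(a(-71, 94) - 2315) = 1/(((⅑)*(-71) + (2/9)*94) - 2315) = 1/((-71/9 + 188/9) - 2315) = 1/(13 - 2315) = 1/(-2302) = -1/2302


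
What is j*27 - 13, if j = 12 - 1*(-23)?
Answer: 932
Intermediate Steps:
j = 35 (j = 12 + 23 = 35)
j*27 - 13 = 35*27 - 13 = 945 - 13 = 932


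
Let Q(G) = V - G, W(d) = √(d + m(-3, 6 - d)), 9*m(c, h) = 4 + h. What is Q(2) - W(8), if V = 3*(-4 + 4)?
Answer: -2 - √74/3 ≈ -4.8674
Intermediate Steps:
m(c, h) = 4/9 + h/9 (m(c, h) = (4 + h)/9 = 4/9 + h/9)
V = 0 (V = 3*0 = 0)
W(d) = √(10/9 + 8*d/9) (W(d) = √(d + (4/9 + (6 - d)/9)) = √(d + (4/9 + (⅔ - d/9))) = √(d + (10/9 - d/9)) = √(10/9 + 8*d/9))
Q(G) = -G (Q(G) = 0 - G = -G)
Q(2) - W(8) = -1*2 - √(10 + 8*8)/3 = -2 - √(10 + 64)/3 = -2 - √74/3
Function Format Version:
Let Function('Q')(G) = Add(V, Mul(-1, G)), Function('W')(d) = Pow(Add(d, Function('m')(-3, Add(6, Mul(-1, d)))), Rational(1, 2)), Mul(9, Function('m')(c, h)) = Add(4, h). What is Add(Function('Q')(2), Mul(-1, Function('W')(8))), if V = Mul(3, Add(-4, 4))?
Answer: Add(-2, Mul(Rational(-1, 3), Pow(74, Rational(1, 2)))) ≈ -4.8674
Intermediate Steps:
Function('m')(c, h) = Add(Rational(4, 9), Mul(Rational(1, 9), h)) (Function('m')(c, h) = Mul(Rational(1, 9), Add(4, h)) = Add(Rational(4, 9), Mul(Rational(1, 9), h)))
V = 0 (V = Mul(3, 0) = 0)
Function('W')(d) = Pow(Add(Rational(10, 9), Mul(Rational(8, 9), d)), Rational(1, 2)) (Function('W')(d) = Pow(Add(d, Add(Rational(4, 9), Mul(Rational(1, 9), Add(6, Mul(-1, d))))), Rational(1, 2)) = Pow(Add(d, Add(Rational(4, 9), Add(Rational(2, 3), Mul(Rational(-1, 9), d)))), Rational(1, 2)) = Pow(Add(d, Add(Rational(10, 9), Mul(Rational(-1, 9), d))), Rational(1, 2)) = Pow(Add(Rational(10, 9), Mul(Rational(8, 9), d)), Rational(1, 2)))
Function('Q')(G) = Mul(-1, G) (Function('Q')(G) = Add(0, Mul(-1, G)) = Mul(-1, G))
Add(Function('Q')(2), Mul(-1, Function('W')(8))) = Add(Mul(-1, 2), Mul(-1, Mul(Rational(1, 3), Pow(Add(10, Mul(8, 8)), Rational(1, 2))))) = Add(-2, Mul(-1, Mul(Rational(1, 3), Pow(Add(10, 64), Rational(1, 2))))) = Add(-2, Mul(-1, Mul(Rational(1, 3), Pow(74, Rational(1, 2))))) = Add(-2, Mul(Rational(-1, 3), Pow(74, Rational(1, 2))))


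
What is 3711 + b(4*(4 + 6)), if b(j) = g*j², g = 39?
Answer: 66111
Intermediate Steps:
b(j) = 39*j²
3711 + b(4*(4 + 6)) = 3711 + 39*(4*(4 + 6))² = 3711 + 39*(4*10)² = 3711 + 39*40² = 3711 + 39*1600 = 3711 + 62400 = 66111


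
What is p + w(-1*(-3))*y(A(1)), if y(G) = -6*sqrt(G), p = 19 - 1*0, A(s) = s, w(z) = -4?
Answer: 43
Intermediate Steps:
p = 19 (p = 19 + 0 = 19)
p + w(-1*(-3))*y(A(1)) = 19 - (-24)*sqrt(1) = 19 - (-24) = 19 - 4*(-6) = 19 + 24 = 43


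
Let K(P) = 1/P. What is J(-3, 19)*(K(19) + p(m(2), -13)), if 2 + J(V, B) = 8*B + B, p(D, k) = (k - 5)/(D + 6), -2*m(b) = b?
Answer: -56953/95 ≈ -599.50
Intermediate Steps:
m(b) = -b/2
p(D, k) = (-5 + k)/(6 + D)
J(V, B) = -2 + 9*B (J(V, B) = -2 + (8*B + B) = -2 + 9*B)
J(-3, 19)*(K(19) + p(m(2), -13)) = (-2 + 9*19)*(1/19 + (-5 - 13)/(6 - 1/2*2)) = (-2 + 171)*(1/19 - 18/(6 - 1)) = 169*(1/19 - 18/5) = 169*(-337/95) = -56953/95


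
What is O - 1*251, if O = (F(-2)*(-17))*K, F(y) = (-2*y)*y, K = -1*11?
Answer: -1747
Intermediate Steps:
K = -11
F(y) = -2*y**2
O = -1496 (O = (-2*(-2)**2*(-17))*(-11) = (-2*4*(-17))*(-11) = -8*(-17)*(-11) = 136*(-11) = -1496)
O - 1*251 = -1496 - 1*251 = -1496 - 251 = -1747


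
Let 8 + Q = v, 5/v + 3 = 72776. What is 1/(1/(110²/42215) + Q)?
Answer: -176110660/794450741 ≈ -0.22168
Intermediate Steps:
v = 5/72773 (v = 5/(-3 + 72776) = 5/72773 ≈ 6.8707e-5)
Q = -582179/72773 (Q = -8 + 5/72773 = -582179/72773 ≈ -7.9999)
1/(1/(110²/42215) + Q) = 1/(1/(110²/42215) - 582179/72773) = 1/(1/(12100*(1/42215)) - 582179/72773) = 1/(1/(2420/8443) - 582179/72773) = 1/(8443/2420 - 582179/72773) = 1/(-794450741/176110660) = -176110660/794450741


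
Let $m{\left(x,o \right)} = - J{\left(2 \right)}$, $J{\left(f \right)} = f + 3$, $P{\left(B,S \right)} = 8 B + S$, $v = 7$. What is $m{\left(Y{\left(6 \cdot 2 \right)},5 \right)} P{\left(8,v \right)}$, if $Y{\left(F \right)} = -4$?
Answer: $-355$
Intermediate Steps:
$P{\left(B,S \right)} = S + 8 B$
$J{\left(f \right)} = 3 + f$
$m{\left(x,o \right)} = -5$ ($m{\left(x,o \right)} = - (3 + 2) = \left(-1\right) 5 = -5$)
$m{\left(Y{\left(6 \cdot 2 \right)},5 \right)} P{\left(8,v \right)} = - 5 \left(7 + 8 \cdot 8\right) = - 5 \left(7 + 64\right) = \left(-5\right) 71 = -355$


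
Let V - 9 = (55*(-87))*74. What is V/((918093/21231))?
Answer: -2505831237/306031 ≈ -8188.2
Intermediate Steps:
V = -354081 (V = 9 + (55*(-87))*74 = 9 - 4785*74 = 9 - 354090 = -354081)
V/((918093/21231)) = -354081/(918093/21231) = -354081/(918093*(1/21231)) = -354081/306031/7077 = -354081*7077/306031 = -2505831237/306031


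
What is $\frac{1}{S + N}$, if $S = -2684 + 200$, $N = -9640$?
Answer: $- \frac{1}{12124} \approx -8.2481 \cdot 10^{-5}$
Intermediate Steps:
$S = -2484$
$\frac{1}{S + N} = \frac{1}{-2484 - 9640} = \frac{1}{-12124} = - \frac{1}{12124}$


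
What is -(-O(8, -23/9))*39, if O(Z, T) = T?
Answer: -299/3 ≈ -99.667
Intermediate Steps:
-(-O(8, -23/9))*39 = -(-(-23)/9)*39 = -(-1*(-23/9))*39 = -23*39/9 = -1*299/3 = -299/3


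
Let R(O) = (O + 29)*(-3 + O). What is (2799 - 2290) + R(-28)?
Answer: 478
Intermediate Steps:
R(O) = (-3 + O)*(29 + O) (R(O) = (29 + O)*(-3 + O) = (-3 + O)*(29 + O))
(2799 - 2290) + R(-28) = (2799 - 2290) + (-87 + (-28)² + 26*(-28)) = 509 + (-87 + 784 - 728) = 509 - 31 = 478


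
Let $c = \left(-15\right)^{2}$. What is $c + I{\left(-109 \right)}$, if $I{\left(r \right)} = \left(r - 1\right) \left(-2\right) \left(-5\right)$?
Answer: $-875$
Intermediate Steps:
$I{\left(r \right)} = -10 + 10 r$ ($I{\left(r \right)} = \left(-1 + r\right) \left(-2\right) \left(-5\right) = \left(2 - 2 r\right) \left(-5\right) = -10 + 10 r$)
$c = 225$
$c + I{\left(-109 \right)} = 225 + \left(-10 + 10 \left(-109\right)\right) = 225 - 1100 = -875$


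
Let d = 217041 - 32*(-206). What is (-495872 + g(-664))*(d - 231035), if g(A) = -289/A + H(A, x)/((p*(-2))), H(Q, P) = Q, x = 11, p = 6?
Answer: 3655351618033/996 ≈ 3.6700e+9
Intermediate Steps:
d = 223633 (d = 217041 - 1*(-6592) = 217041 + 6592 = 223633)
g(A) = -289/A - A/12 (g(A) = -289/A + A/((6*(-2))) = -289/A + A/(-12) = -289/A + A*(-1/12) = -289/A - A/12)
(-495872 + g(-664))*(d - 231035) = (-495872 + (-289/(-664) - 1/12*(-664)))*(223633 - 231035) = (-495872 + (-289*(-1/664) + 166/3))*(-7402) = (-495872 + (289/664 + 166/3))*(-7402) = (-495872 + 111091/1992)*(-7402) = -987665933/1992*(-7402) = 3655351618033/996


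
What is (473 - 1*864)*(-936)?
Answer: 365976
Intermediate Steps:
(473 - 1*864)*(-936) = (473 - 864)*(-936) = -391*(-936) = 365976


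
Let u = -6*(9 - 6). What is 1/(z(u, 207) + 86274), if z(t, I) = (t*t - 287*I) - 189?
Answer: 1/27000 ≈ 3.7037e-5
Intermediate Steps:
u = -18 (u = -6*3 = -18)
z(t, I) = -189 + t² - 287*I (z(t, I) = (t² - 287*I) - 189 = -189 + t² - 287*I)
1/(z(u, 207) + 86274) = 1/((-189 + (-18)² - 287*207) + 86274) = 1/((-189 + 324 - 59409) + 86274) = 1/(-59274 + 86274) = 1/27000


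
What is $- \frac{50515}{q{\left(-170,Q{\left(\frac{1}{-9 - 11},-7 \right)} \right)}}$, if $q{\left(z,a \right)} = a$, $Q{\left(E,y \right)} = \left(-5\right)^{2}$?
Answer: $- \frac{10103}{5} \approx -2020.6$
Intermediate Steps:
$Q{\left(E,y \right)} = 25$
$- \frac{50515}{q{\left(-170,Q{\left(\frac{1}{-9 - 11},-7 \right)} \right)}} = - \frac{50515}{25} = \left(-50515\right) \frac{1}{25} = - \frac{10103}{5}$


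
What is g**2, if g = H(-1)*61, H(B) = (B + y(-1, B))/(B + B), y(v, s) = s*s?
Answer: 0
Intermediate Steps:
y(v, s) = s**2
H(B) = (B + B**2)/(2*B) (H(B) = (B + B**2)/(B + B) = (B + B**2)/((2*B)) = (B + B**2)*(1/(2*B)) = (B + B**2)/(2*B))
g = 0 (g = (1/2 + (1/2)*(-1))*61 = (1/2 - 1/2)*61 = 0*61 = 0)
g**2 = 0**2 = 0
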